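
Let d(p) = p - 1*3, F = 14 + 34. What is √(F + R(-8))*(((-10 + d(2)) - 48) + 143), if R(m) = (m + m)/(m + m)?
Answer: 588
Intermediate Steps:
F = 48
d(p) = -3 + p (d(p) = p - 3 = -3 + p)
R(m) = 1 (R(m) = (2*m)/((2*m)) = (2*m)*(1/(2*m)) = 1)
√(F + R(-8))*(((-10 + d(2)) - 48) + 143) = √(48 + 1)*(((-10 + (-3 + 2)) - 48) + 143) = √49*(((-10 - 1) - 48) + 143) = 7*((-11 - 48) + 143) = 7*(-59 + 143) = 7*84 = 588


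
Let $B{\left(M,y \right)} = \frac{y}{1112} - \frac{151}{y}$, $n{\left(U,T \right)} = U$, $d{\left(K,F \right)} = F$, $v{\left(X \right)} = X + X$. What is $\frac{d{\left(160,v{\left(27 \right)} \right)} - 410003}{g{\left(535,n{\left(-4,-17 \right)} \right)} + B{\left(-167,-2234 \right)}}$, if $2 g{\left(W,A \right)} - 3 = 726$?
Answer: $- \frac{254599646348}{225167743} \approx -1130.7$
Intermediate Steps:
$v{\left(X \right)} = 2 X$
$g{\left(W,A \right)} = \frac{729}{2}$ ($g{\left(W,A \right)} = \frac{3}{2} + \frac{1}{2} \cdot 726 = \frac{3}{2} + 363 = \frac{729}{2}$)
$B{\left(M,y \right)} = - \frac{151}{y} + \frac{y}{1112}$ ($B{\left(M,y \right)} = y \frac{1}{1112} - \frac{151}{y} = \frac{y}{1112} - \frac{151}{y} = - \frac{151}{y} + \frac{y}{1112}$)
$\frac{d{\left(160,v{\left(27 \right)} \right)} - 410003}{g{\left(535,n{\left(-4,-17 \right)} \right)} + B{\left(-167,-2234 \right)}} = \frac{2 \cdot 27 - 410003}{\frac{729}{2} + \left(- \frac{151}{-2234} + \frac{1}{1112} \left(-2234\right)\right)} = \frac{54 - 410003}{\frac{729}{2} - \frac{1205711}{621052}} = - \frac{409949}{\frac{729}{2} + \left(\frac{151}{2234} - \frac{1117}{556}\right)} = - \frac{409949}{\frac{729}{2} - \frac{1205711}{621052}} = - \frac{409949}{\frac{225167743}{621052}} = \left(-409949\right) \frac{621052}{225167743} = - \frac{254599646348}{225167743}$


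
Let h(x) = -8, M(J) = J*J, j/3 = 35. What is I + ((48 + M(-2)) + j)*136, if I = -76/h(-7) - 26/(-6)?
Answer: 128195/6 ≈ 21366.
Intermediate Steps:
j = 105 (j = 3*35 = 105)
M(J) = J**2
I = 83/6 (I = -76/(-8) - 26/(-6) = -76*(-1/8) - 26*(-1/6) = 19/2 + 13/3 = 83/6 ≈ 13.833)
I + ((48 + M(-2)) + j)*136 = 83/6 + ((48 + (-2)**2) + 105)*136 = 83/6 + ((48 + 4) + 105)*136 = 83/6 + (52 + 105)*136 = 83/6 + 157*136 = 83/6 + 21352 = 128195/6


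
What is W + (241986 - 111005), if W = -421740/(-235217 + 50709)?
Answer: 6041866022/46127 ≈ 1.3098e+5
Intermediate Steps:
W = 105435/46127 (W = -421740/(-184508) = -421740*(-1/184508) = 105435/46127 ≈ 2.2858)
W + (241986 - 111005) = 105435/46127 + (241986 - 111005) = 105435/46127 + 130981 = 6041866022/46127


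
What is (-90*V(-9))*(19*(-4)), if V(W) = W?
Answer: -61560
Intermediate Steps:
(-90*V(-9))*(19*(-4)) = (-90*(-9))*(19*(-4)) = 810*(-76) = -61560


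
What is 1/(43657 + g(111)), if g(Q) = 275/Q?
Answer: 111/4846202 ≈ 2.2905e-5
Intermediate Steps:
1/(43657 + g(111)) = 1/(43657 + 275/111) = 1/(4846202/111) = 111/4846202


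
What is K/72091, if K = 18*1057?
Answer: 19026/72091 ≈ 0.26392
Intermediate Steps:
K = 19026
K/72091 = 19026/72091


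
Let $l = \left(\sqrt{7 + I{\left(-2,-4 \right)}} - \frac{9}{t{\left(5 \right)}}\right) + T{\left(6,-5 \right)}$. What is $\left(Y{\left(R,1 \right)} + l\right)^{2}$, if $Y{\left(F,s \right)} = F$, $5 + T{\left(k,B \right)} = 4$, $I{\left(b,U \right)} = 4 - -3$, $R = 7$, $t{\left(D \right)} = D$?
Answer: $\frac{791}{25} + \frac{42 \sqrt{14}}{5} \approx 63.07$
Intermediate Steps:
$I{\left(b,U \right)} = 7$ ($I{\left(b,U \right)} = 4 + 3 = 7$)
$T{\left(k,B \right)} = -1$ ($T{\left(k,B \right)} = -5 + 4 = -1$)
$l = - \frac{14}{5} + \sqrt{14}$ ($l = \left(\sqrt{7 + 7} - \frac{9}{5}\right) - 1 = \left(\sqrt{14} - \frac{9}{5}\right) - 1 = \left(- \frac{9}{5} + \sqrt{14}\right) - 1 = - \frac{14}{5} + \sqrt{14} \approx 0.94166$)
$\left(Y{\left(R,1 \right)} + l\right)^{2} = \left(7 - \left(\frac{14}{5} - \sqrt{14}\right)\right)^{2} = \left(\frac{21}{5} + \sqrt{14}\right)^{2}$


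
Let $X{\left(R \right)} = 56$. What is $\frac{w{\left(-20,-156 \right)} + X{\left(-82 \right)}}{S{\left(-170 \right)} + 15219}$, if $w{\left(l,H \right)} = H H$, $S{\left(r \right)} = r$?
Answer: $\frac{24392}{15049} \approx 1.6208$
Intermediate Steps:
$w{\left(l,H \right)} = H^{2}$
$\frac{w{\left(-20,-156 \right)} + X{\left(-82 \right)}}{S{\left(-170 \right)} + 15219} = \frac{\left(-156\right)^{2} + 56}{-170 + 15219} = \frac{24336 + 56}{15049} = 24392 \cdot \frac{1}{15049} = \frac{24392}{15049}$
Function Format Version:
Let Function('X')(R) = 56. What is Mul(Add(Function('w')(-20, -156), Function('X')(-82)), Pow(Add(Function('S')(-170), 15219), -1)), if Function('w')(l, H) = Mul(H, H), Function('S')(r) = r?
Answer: Rational(24392, 15049) ≈ 1.6208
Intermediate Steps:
Function('w')(l, H) = Pow(H, 2)
Mul(Add(Function('w')(-20, -156), Function('X')(-82)), Pow(Add(Function('S')(-170), 15219), -1)) = Mul(Add(Pow(-156, 2), 56), Pow(Add(-170, 15219), -1)) = Mul(Add(24336, 56), Pow(15049, -1)) = Mul(24392, Rational(1, 15049)) = Rational(24392, 15049)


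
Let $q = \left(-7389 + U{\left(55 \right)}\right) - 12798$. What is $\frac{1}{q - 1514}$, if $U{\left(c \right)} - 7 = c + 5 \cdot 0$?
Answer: $- \frac{1}{21639} \approx -4.6213 \cdot 10^{-5}$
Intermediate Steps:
$U{\left(c \right)} = 7 + c$ ($U{\left(c \right)} = 7 + \left(c + 5 \cdot 0\right) = 7 + \left(c + 0\right) = 7 + c$)
$q = -20125$ ($q = \left(-7389 + \left(7 + 55\right)\right) - 12798 = \left(-7389 + 62\right) - 12798 = -7327 - 12798 = -20125$)
$\frac{1}{q - 1514} = \frac{1}{-20125 - 1514} = \frac{1}{-21639} = - \frac{1}{21639}$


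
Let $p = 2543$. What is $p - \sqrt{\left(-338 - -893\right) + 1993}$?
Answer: $2543 - 14 \sqrt{13} \approx 2492.5$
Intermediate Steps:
$p - \sqrt{\left(-338 - -893\right) + 1993} = 2543 - \sqrt{\left(-338 - -893\right) + 1993} = 2543 - \sqrt{\left(-338 + 893\right) + 1993} = 2543 - \sqrt{555 + 1993} = 2543 - \sqrt{2548} = 2543 - 14 \sqrt{13}$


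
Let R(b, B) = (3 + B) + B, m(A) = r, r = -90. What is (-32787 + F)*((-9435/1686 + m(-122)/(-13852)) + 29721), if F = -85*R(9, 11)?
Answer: -1009520803988416/973103 ≈ -1.0374e+9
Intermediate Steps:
m(A) = -90
R(b, B) = 3 + 2*B
F = -2125 (F = -85*(3 + 2*11) = -85*(3 + 22) = -85*25 = -2125)
(-32787 + F)*((-9435/1686 + m(-122)/(-13852)) + 29721) = (-32787 - 2125)*((-9435/1686 - 90/(-13852)) + 29721) = -34912*((-9435*1/1686 - 90*(-1/13852)) + 29721) = -34912*((-3145/562 + 45/6926) + 29721) = -34912*(-5439245/973103 + 29721) = -34912*28916155018/973103 = -1009520803988416/973103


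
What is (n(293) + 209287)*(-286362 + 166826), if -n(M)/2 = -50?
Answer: -25029284432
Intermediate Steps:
n(M) = 100 (n(M) = -2*(-50) = 100)
(n(293) + 209287)*(-286362 + 166826) = (100 + 209287)*(-286362 + 166826) = 209387*(-119536) = -25029284432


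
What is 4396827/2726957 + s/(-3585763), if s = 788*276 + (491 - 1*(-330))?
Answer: 523126217872/337180052179 ≈ 1.5515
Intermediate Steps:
s = 218309 (s = 217488 + (491 + 330) = 217488 + 821 = 218309)
4396827/2726957 + s/(-3585763) = 4396827/2726957 + 218309/(-3585763) = 4396827*(1/2726957) + 218309*(-1/3585763) = 4396827/2726957 - 218309/3585763 = 523126217872/337180052179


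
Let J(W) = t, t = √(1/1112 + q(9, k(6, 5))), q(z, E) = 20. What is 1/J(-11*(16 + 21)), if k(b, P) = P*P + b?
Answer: 2*√6182998/22241 ≈ 0.22360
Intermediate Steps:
k(b, P) = b + P² (k(b, P) = P² + b = b + P²)
t = √6182998/556 (t = √(1/1112 + 20) = √(22241/1112) = √6182998/556 ≈ 4.4722)
J(W) = √6182998/556
1/J(-11*(16 + 21)) = 1/(√6182998/556) = 2*√6182998/22241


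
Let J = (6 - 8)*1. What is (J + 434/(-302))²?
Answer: 269361/22801 ≈ 11.814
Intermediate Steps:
J = -2 (J = -2*1 = -2)
(J + 434/(-302))² = (-2 + 434/(-302))² = (-2 + 434*(-1/302))² = (-2 - 217/151)² = (-519/151)² = 269361/22801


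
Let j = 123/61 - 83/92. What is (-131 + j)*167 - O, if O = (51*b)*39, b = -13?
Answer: 23380011/5612 ≈ 4166.1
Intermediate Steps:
j = 6253/5612 (j = 123*(1/61) - 83*1/92 = 123/61 - 83/92 = 6253/5612 ≈ 1.1142)
O = -25857 (O = (51*(-13))*39 = -663*39 = -25857)
(-131 + j)*167 - O = (-131 + 6253/5612)*167 - 1*(-25857) = -728919/5612*167 + 25857 = -121729473/5612 + 25857 = 23380011/5612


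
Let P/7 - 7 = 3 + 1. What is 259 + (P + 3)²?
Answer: 6659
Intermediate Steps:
P = 77 (P = 49 + 7*(3 + 1) = 49 + 7*4 = 49 + 28 = 77)
259 + (P + 3)² = 259 + (77 + 3)² = 259 + 80² = 259 + 6400 = 6659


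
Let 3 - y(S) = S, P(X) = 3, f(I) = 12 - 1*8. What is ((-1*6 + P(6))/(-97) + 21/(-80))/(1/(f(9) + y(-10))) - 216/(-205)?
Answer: -917277/318160 ≈ -2.8831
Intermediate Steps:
f(I) = 4 (f(I) = 12 - 8 = 4)
y(S) = 3 - S
((-1*6 + P(6))/(-97) + 21/(-80))/(1/(f(9) + y(-10))) - 216/(-205) = ((-1*6 + 3)/(-97) + 21/(-80))/(1/(4 + (3 - 1*(-10)))) - 216/(-205) = ((-6 + 3)*(-1/97) + 21*(-1/80))/(1/(4 + (3 + 10))) - 216*(-1/205) = (-3*(-1/97) - 21/80)/(1/(4 + 13)) + 216/205 = (3/97 - 21/80)/(1/17) + 216/205 = -1797/(7760*1/17) + 216/205 = -1797/7760*17 + 216/205 = -30549/7760 + 216/205 = -917277/318160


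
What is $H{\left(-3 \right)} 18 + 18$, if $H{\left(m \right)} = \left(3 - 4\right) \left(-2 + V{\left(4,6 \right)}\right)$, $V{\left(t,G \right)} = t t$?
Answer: $-234$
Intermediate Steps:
$V{\left(t,G \right)} = t^{2}$
$H{\left(m \right)} = -14$ ($H{\left(m \right)} = \left(3 - 4\right) \left(-2 + 4^{2}\right) = - (-2 + 16) = \left(-1\right) 14 = -14$)
$H{\left(-3 \right)} 18 + 18 = \left(-14\right) 18 + 18 = -252 + 18 = -234$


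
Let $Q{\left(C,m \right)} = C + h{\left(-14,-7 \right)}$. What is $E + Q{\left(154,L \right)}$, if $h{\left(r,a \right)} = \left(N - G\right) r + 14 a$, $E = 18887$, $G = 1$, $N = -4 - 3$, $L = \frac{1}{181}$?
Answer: $19055$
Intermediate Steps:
$L = \frac{1}{181} \approx 0.0055249$
$N = -7$ ($N = -4 - 3 = -7$)
$h{\left(r,a \right)} = - 8 r + 14 a$ ($h{\left(r,a \right)} = \left(-7 - 1\right) r + 14 a = - 8 r + 14 a$)
$Q{\left(C,m \right)} = 14 + C$ ($Q{\left(C,m \right)} = C + \left(\left(-8\right) \left(-14\right) + 14 \left(-7\right)\right) = C + \left(112 - 98\right) = C + 14 = 14 + C$)
$E + Q{\left(154,L \right)} = 18887 + \left(14 + 154\right) = 18887 + 168 = 19055$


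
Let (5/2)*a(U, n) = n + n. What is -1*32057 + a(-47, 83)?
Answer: -159953/5 ≈ -31991.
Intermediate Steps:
a(U, n) = 4*n/5 (a(U, n) = 2*(n + n)/5 = 2*(2*n)/5 = 4*n/5)
-1*32057 + a(-47, 83) = -1*32057 + (⅘)*83 = -32057 + 332/5 = -159953/5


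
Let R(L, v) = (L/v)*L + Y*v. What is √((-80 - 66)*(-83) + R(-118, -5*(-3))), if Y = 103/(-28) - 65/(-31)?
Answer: √551896535085/6510 ≈ 114.12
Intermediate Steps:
Y = -1373/868 (Y = 103*(-1/28) - 65*(-1/31) = -103/28 + 65/31 = -1373/868 ≈ -1.5818)
R(L, v) = -1373*v/868 + L²/v (R(L, v) = (L/v)*L - 1373*v/868 = L²/v - 1373*v/868 = -1373*v/868 + L²/v)
√((-80 - 66)*(-83) + R(-118, -5*(-3))) = √((-80 - 66)*(-83) + (-(-6865)*(-3)/868 + (-118)²/((-5*(-3))))) = √(-146*(-83) + (-1373/868*15 + 13924/15)) = √(12118 + (-20595/868 + 13924*(1/15))) = √(12118 + (-20595/868 + 13924/15)) = √(12118 + 11777107/13020) = √(169553467/13020) = √551896535085/6510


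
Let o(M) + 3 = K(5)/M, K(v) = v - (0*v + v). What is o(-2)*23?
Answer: -69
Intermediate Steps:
K(v) = 0 (K(v) = v - (0 + v) = v - v = 0)
o(M) = -3 (o(M) = -3 + 0/M = -3 + 0 = -3)
o(-2)*23 = -3*23 = -69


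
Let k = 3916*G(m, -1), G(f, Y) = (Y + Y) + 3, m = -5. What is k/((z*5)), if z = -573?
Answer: -3916/2865 ≈ -1.3668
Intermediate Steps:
G(f, Y) = 3 + 2*Y (G(f, Y) = 2*Y + 3 = 3 + 2*Y)
k = 3916 (k = 3916*(3 + 2*(-1)) = 3916*(3 - 2) = 3916*1 = 3916)
k/((z*5)) = 3916/((-573*5)) = 3916/(-2865) = 3916*(-1/2865) = -3916/2865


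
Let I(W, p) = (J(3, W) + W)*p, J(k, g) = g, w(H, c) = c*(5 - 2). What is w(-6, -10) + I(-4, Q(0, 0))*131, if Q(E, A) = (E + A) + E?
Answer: -30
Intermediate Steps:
w(H, c) = 3*c (w(H, c) = c*3 = 3*c)
Q(E, A) = A + 2*E (Q(E, A) = (A + E) + E = A + 2*E)
I(W, p) = 2*W*p (I(W, p) = (W + W)*p = (2*W)*p = 2*W*p)
w(-6, -10) + I(-4, Q(0, 0))*131 = 3*(-10) + (2*(-4)*(0 + 2*0))*131 = -30 + (2*(-4)*(0 + 0))*131 = -30 + (2*(-4)*0)*131 = -30 + 0*131 = -30 + 0 = -30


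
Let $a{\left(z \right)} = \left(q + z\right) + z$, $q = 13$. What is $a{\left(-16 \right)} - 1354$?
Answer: $-1373$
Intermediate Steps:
$a{\left(z \right)} = 13 + 2 z$ ($a{\left(z \right)} = \left(13 + z\right) + z = 13 + 2 z$)
$a{\left(-16 \right)} - 1354 = \left(13 + 2 \left(-16\right)\right) - 1354 = \left(13 - 32\right) - 1354 = -19 - 1354 = -1373$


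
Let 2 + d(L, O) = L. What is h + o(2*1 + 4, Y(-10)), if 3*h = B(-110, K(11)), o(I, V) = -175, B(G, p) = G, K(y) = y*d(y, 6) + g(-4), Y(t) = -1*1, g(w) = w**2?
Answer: -635/3 ≈ -211.67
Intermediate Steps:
d(L, O) = -2 + L
Y(t) = -1
K(y) = 16 + y*(-2 + y) (K(y) = y*(-2 + y) + (-4)**2 = y*(-2 + y) + 16 = 16 + y*(-2 + y))
h = -110/3 (h = (1/3)*(-110) = -110/3 ≈ -36.667)
h + o(2*1 + 4, Y(-10)) = -110/3 - 175 = -635/3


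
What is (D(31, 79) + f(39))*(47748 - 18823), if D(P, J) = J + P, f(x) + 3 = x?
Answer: 4223050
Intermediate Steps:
f(x) = -3 + x
(D(31, 79) + f(39))*(47748 - 18823) = ((79 + 31) + (-3 + 39))*(47748 - 18823) = (110 + 36)*28925 = 146*28925 = 4223050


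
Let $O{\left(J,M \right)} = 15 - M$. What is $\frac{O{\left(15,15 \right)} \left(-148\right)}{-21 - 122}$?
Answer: $0$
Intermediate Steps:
$\frac{O{\left(15,15 \right)} \left(-148\right)}{-21 - 122} = \frac{\left(15 - 15\right) \left(-148\right)}{-21 - 122} = \frac{\left(15 - 15\right) \left(-148\right)}{-143} = 0 \left(-148\right) \left(- \frac{1}{143}\right) = 0 \left(- \frac{1}{143}\right) = 0$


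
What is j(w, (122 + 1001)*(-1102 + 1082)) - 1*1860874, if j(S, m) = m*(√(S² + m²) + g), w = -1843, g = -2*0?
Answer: -1860874 - 22460*√507848249 ≈ -5.0801e+8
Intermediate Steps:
g = 0
j(S, m) = m*√(S² + m²) (j(S, m) = m*(√(S² + m²) + 0) = m*√(S² + m²))
j(w, (122 + 1001)*(-1102 + 1082)) - 1*1860874 = ((122 + 1001)*(-1102 + 1082))*√((-1843)² + ((122 + 1001)*(-1102 + 1082))²) - 1*1860874 = (1123*(-20))*√(3396649 + (1123*(-20))²) - 1860874 = -22460*√(3396649 + (-22460)²) - 1860874 = -22460*√(3396649 + 504451600) - 1860874 = -22460*√507848249 - 1860874 = -1860874 - 22460*√507848249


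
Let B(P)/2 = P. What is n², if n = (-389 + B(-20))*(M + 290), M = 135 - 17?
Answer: 30636201024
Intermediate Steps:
M = 118
B(P) = 2*P
n = -175032 (n = (-389 + 2*(-20))*(118 + 290) = (-389 - 40)*408 = -429*408 = -175032)
n² = (-175032)² = 30636201024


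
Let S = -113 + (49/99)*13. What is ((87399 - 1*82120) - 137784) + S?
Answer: -13128545/99 ≈ -1.3261e+5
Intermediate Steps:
S = -10550/99 (S = -113 + (49*(1/99))*13 = -113 + (49/99)*13 = -113 + 637/99 = -10550/99 ≈ -106.57)
((87399 - 1*82120) - 137784) + S = ((87399 - 1*82120) - 137784) - 10550/99 = ((87399 - 82120) - 137784) - 10550/99 = (5279 - 137784) - 10550/99 = -132505 - 10550/99 = -13128545/99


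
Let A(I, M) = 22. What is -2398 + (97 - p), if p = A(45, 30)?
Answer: -2323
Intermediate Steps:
p = 22
-2398 + (97 - p) = -2398 + (97 - 1*22) = -2398 + (97 - 22) = -2398 + 75 = -2323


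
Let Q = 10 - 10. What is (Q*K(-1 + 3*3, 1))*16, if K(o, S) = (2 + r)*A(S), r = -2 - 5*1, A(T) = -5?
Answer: 0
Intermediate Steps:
r = -7 (r = -2 - 5 = -7)
Q = 0
K(o, S) = 25 (K(o, S) = (2 - 7)*(-5) = -5*(-5) = 25)
(Q*K(-1 + 3*3, 1))*16 = (0*25)*16 = 0*16 = 0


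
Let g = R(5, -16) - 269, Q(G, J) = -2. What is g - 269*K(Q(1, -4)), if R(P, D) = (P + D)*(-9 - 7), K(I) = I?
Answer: 445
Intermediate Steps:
R(P, D) = -16*D - 16*P (R(P, D) = (D + P)*(-16) = -16*D - 16*P)
g = -93 (g = (-16*(-16) - 16*5) - 269 = (256 - 80) - 269 = 176 - 269 = -93)
g - 269*K(Q(1, -4)) = -93 - 269*(-2) = -93 + 538 = 445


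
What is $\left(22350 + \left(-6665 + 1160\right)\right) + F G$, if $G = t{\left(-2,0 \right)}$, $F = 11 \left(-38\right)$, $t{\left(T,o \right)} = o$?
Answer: $16845$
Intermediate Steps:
$F = -418$
$G = 0$
$\left(22350 + \left(-6665 + 1160\right)\right) + F G = \left(22350 + \left(-6665 + 1160\right)\right) - 0 = \left(22350 - 5505\right) + 0 = 16845 + 0 = 16845$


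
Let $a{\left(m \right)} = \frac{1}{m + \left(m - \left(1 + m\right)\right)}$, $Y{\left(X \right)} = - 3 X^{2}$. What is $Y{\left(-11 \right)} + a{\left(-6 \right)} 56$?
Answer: $-371$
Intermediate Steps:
$a{\left(m \right)} = \frac{1}{-1 + m}$ ($a{\left(m \right)} = \frac{1}{m + \left(m - \left(1 + m\right)\right)} = \frac{1}{m - 1} = \frac{1}{-1 + m}$)
$Y{\left(-11 \right)} + a{\left(-6 \right)} 56 = - 3 \left(-11\right)^{2} + \frac{1}{-1 - 6} \cdot 56 = \left(-3\right) 121 + \frac{1}{-7} \cdot 56 = -363 - 8 = -371$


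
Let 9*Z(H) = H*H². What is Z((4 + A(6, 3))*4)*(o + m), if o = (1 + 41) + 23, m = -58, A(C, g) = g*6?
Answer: 4770304/9 ≈ 5.3003e+5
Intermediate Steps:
A(C, g) = 6*g
Z(H) = H³/9 (Z(H) = (H*H²)/9 = H³/9)
o = 65 (o = 42 + 23 = 65)
Z((4 + A(6, 3))*4)*(o + m) = (((4 + 6*3)*4)³/9)*(65 - 58) = (((4 + 18)*4)³/9)*7 = ((22*4)³/9)*7 = ((⅑)*88³)*7 = ((⅑)*681472)*7 = (681472/9)*7 = 4770304/9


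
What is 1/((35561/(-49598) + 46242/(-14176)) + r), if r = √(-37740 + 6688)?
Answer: -122938283783454256/959901580066868700657 - 61793920617394688*I*√7763/959901580066868700657 ≈ -0.00012807 - 0.005672*I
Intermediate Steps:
r = 2*I*√7763 (r = √(-31052) = 2*I*√7763 ≈ 176.22*I)
1/((35561/(-49598) + 46242/(-14176)) + r) = 1/((35561/(-49598) + 46242/(-14176)) + 2*I*√7763) = 1/((35561*(-1/49598) + 46242*(-1/14176)) + 2*I*√7763) = 1/((-35561/49598 - 23121/7088) + 2*I*√7763) = 1/(-699405863/175775312 + 2*I*√7763)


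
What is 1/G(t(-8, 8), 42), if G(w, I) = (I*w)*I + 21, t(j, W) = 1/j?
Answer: -2/399 ≈ -0.0050125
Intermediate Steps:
G(w, I) = 21 + w*I² (G(w, I) = w*I² + 21 = 21 + w*I²)
1/G(t(-8, 8), 42) = 1/(21 + 42²/(-8)) = 1/(21 - ⅛*1764) = 1/(21 - 441/2) = 1/(-399/2) = -2/399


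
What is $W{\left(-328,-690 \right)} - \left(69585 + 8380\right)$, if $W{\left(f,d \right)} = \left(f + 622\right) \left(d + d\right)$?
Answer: $-483685$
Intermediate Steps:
$W{\left(f,d \right)} = 2 d \left(622 + f\right)$ ($W{\left(f,d \right)} = \left(622 + f\right) 2 d = 2 d \left(622 + f\right)$)
$W{\left(-328,-690 \right)} - \left(69585 + 8380\right) = 2 \left(-690\right) \left(622 - 328\right) - \left(69585 + 8380\right) = 2 \left(-690\right) 294 - 77965 = -405720 - 77965 = -483685$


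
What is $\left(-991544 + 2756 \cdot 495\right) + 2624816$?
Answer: $2997492$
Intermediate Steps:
$\left(-991544 + 2756 \cdot 495\right) + 2624816 = \left(-991544 + 1364220\right) + 2624816 = 372676 + 2624816 = 2997492$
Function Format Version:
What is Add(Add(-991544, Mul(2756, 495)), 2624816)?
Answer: 2997492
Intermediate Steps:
Add(Add(-991544, Mul(2756, 495)), 2624816) = Add(Add(-991544, 1364220), 2624816) = Add(372676, 2624816) = 2997492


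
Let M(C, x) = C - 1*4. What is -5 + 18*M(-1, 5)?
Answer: -95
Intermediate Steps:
M(C, x) = -4 + C (M(C, x) = C - 4 = -4 + C)
-5 + 18*M(-1, 5) = -5 + 18*(-4 - 1) = -5 + 18*(-5) = -5 - 90 = -95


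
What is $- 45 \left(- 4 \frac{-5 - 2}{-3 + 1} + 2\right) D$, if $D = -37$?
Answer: $-19980$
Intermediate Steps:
$- 45 \left(- 4 \frac{-5 - 2}{-3 + 1} + 2\right) D = - 45 \left(- 4 \frac{-5 - 2}{-3 + 1} + 2\right) \left(-37\right) = - 45 \left(- 4 \left(- \frac{7}{-2}\right) + 2\right) \left(-37\right) = - 45 \left(- 4 \left(\left(-7\right) \left(- \frac{1}{2}\right)\right) + 2\right) \left(-37\right) = - 45 \left(\left(-4\right) \frac{7}{2} + 2\right) \left(-37\right) = - 45 \left(-14 + 2\right) \left(-37\right) = \left(-45\right) \left(-12\right) \left(-37\right) = 540 \left(-37\right) = -19980$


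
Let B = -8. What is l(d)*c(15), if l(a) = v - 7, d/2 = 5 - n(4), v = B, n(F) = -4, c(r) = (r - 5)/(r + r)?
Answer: -5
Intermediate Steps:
c(r) = (-5 + r)/(2*r) (c(r) = (-5 + r)/((2*r)) = (-5 + r)*(1/(2*r)) = (-5 + r)/(2*r))
v = -8
d = 18 (d = 2*(5 - 1*(-4)) = 2*(5 + 4) = 2*9 = 18)
l(a) = -15 (l(a) = -8 - 7 = -15)
l(d)*c(15) = -15*(-5 + 15)/(2*15) = -15*10/(2*15) = -15*1/3 = -5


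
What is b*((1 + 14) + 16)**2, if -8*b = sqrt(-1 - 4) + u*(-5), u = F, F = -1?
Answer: -4805/8 - 961*I*sqrt(5)/8 ≈ -600.63 - 268.61*I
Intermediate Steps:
u = -1
b = -5/8 - I*sqrt(5)/8 (b = -(sqrt(-1 - 4) - 1*(-5))/8 = -(sqrt(-5) + 5)/8 = -(I*sqrt(5) + 5)/8 = -(5 + I*sqrt(5))/8 = -5/8 - I*sqrt(5)/8 ≈ -0.625 - 0.27951*I)
b*((1 + 14) + 16)**2 = (-5/8 - I*sqrt(5)/8)*((1 + 14) + 16)**2 = (-5/8 - I*sqrt(5)/8)*(15 + 16)**2 = (-5/8 - I*sqrt(5)/8)*31**2 = (-5/8 - I*sqrt(5)/8)*961 = -4805/8 - 961*I*sqrt(5)/8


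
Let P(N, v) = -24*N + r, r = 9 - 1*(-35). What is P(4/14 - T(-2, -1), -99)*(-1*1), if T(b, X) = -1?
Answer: -92/7 ≈ -13.143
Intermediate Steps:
r = 44 (r = 9 + 35 = 44)
P(N, v) = 44 - 24*N (P(N, v) = -24*N + 44 = 44 - 24*N)
P(4/14 - T(-2, -1), -99)*(-1*1) = (44 - 24*(4/14 - 1*(-1)))*(-1*1) = (44 - 24*(4*(1/14) + 1))*(-1) = (44 - 24*(2/7 + 1))*(-1) = (44 - 24*9/7)*(-1) = (44 - 216/7)*(-1) = (92/7)*(-1) = -92/7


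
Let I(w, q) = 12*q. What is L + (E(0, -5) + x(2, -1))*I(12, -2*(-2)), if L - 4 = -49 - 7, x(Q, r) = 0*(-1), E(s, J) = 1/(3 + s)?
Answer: -36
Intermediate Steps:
x(Q, r) = 0
L = -52 (L = 4 + (-49 - 7) = 4 - 56 = -52)
L + (E(0, -5) + x(2, -1))*I(12, -2*(-2)) = -52 + (1/(3 + 0) + 0)*(12*(-2*(-2))) = -52 + (1/3 + 0)*(12*4) = -52 + (1/3 + 0)*48 = -52 + (1/3)*48 = -52 + 16 = -36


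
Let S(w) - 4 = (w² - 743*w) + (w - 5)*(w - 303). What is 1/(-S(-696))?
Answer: -1/1701847 ≈ -5.8760e-7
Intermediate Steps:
S(w) = 4 + w² - 743*w + (-303 + w)*(-5 + w) (S(w) = 4 + ((w² - 743*w) + (w - 5)*(w - 303)) = 4 + ((w² - 743*w) + (-5 + w)*(-303 + w)) = 4 + ((w² - 743*w) + (-303 + w)*(-5 + w)) = 4 + (w² - 743*w + (-303 + w)*(-5 + w)) = 4 + w² - 743*w + (-303 + w)*(-5 + w))
1/(-S(-696)) = 1/(-(1519 - 1051*(-696) + 2*(-696)²)) = 1/(-(1519 + 731496 + 2*484416)) = 1/(-(1519 + 731496 + 968832)) = 1/(-1*1701847) = 1/(-1701847) = -1/1701847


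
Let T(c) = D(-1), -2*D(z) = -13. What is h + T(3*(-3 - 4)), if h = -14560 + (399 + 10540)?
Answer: -7229/2 ≈ -3614.5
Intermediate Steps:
D(z) = 13/2 (D(z) = -1/2*(-13) = 13/2)
T(c) = 13/2
h = -3621 (h = -14560 + 10939 = -3621)
h + T(3*(-3 - 4)) = -3621 + 13/2 = -7229/2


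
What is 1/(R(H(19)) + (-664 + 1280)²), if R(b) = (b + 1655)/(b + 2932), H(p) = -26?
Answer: 2906/1102700765 ≈ 2.6353e-6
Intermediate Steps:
R(b) = (1655 + b)/(2932 + b)
1/(R(H(19)) + (-664 + 1280)²) = 1/((1655 - 26)/(2932 - 26) + (-664 + 1280)²) = 1/(1629/2906 + 616²) = 1/((1/2906)*1629 + 379456) = 1/(1629/2906 + 379456) = 1/(1102700765/2906) = 2906/1102700765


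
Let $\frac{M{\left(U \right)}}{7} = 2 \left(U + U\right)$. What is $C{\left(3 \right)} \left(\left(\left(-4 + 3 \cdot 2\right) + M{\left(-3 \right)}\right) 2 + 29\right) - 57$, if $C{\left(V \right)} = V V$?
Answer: $-1272$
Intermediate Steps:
$C{\left(V \right)} = V^{2}$
$M{\left(U \right)} = 28 U$ ($M{\left(U \right)} = 7 \cdot 2 \left(U + U\right) = 7 \cdot 2 \cdot 2 U = 7 \cdot 4 U = 28 U$)
$C{\left(3 \right)} \left(\left(\left(-4 + 3 \cdot 2\right) + M{\left(-3 \right)}\right) 2 + 29\right) - 57 = 3^{2} \left(\left(\left(-4 + 3 \cdot 2\right) + 28 \left(-3\right)\right) 2 + 29\right) - 57 = 9 \left(\left(\left(-4 + 6\right) - 84\right) 2 + 29\right) - 57 = 9 \left(\left(2 - 84\right) 2 + 29\right) - 57 = 9 \left(\left(-82\right) 2 + 29\right) - 57 = 9 \left(-164 + 29\right) - 57 = 9 \left(-135\right) - 57 = -1215 - 57 = -1272$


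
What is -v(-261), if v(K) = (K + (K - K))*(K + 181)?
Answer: -20880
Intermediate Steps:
v(K) = K*(181 + K) (v(K) = (K + 0)*(181 + K) = K*(181 + K))
-v(-261) = -(-261)*(181 - 261) = -(-261)*(-80) = -1*20880 = -20880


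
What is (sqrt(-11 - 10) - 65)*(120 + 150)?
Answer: -17550 + 270*I*sqrt(21) ≈ -17550.0 + 1237.3*I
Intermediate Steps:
(sqrt(-11 - 10) - 65)*(120 + 150) = (sqrt(-21) - 65)*270 = (I*sqrt(21) - 65)*270 = (-65 + I*sqrt(21))*270 = -17550 + 270*I*sqrt(21)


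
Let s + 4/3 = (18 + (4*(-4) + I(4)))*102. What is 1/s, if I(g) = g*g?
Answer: 3/5504 ≈ 0.00054506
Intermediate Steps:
I(g) = g²
s = 5504/3 (s = -4/3 + (18 + (4*(-4) + 4²))*102 = -4/3 + (18 + (-16 + 16))*102 = -4/3 + (18 + 0)*102 = -4/3 + 18*102 = -4/3 + 1836 = 5504/3 ≈ 1834.7)
1/s = 1/(5504/3) = 3/5504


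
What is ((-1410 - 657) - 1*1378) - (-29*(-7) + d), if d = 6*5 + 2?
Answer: -3680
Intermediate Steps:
d = 32 (d = 30 + 2 = 32)
((-1410 - 657) - 1*1378) - (-29*(-7) + d) = ((-1410 - 657) - 1*1378) - (-29*(-7) + 32) = (-2067 - 1378) - (203 + 32) = -3445 - 1*235 = -3445 - 235 = -3680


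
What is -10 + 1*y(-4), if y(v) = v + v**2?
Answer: 2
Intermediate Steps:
-10 + 1*y(-4) = -10 + 1*(-4*(1 - 4)) = -10 + 1*(-4*(-3)) = -10 + 1*12 = -10 + 12 = 2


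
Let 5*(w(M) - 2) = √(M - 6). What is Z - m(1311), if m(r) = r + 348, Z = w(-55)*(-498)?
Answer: -2655 - 498*I*√61/5 ≈ -2655.0 - 777.9*I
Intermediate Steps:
w(M) = 2 + √(-6 + M)/5 (w(M) = 2 + √(M - 6)/5 = 2 + √(-6 + M)/5)
Z = -996 - 498*I*√61/5 (Z = (2 + √(-6 - 55)/5)*(-498) = (2 + √(-61)/5)*(-498) = (2 + (I*√61)/5)*(-498) = (2 + I*√61/5)*(-498) = -996 - 498*I*√61/5 ≈ -996.0 - 777.9*I)
m(r) = 348 + r
Z - m(1311) = (-996 - 498*I*√61/5) - (348 + 1311) = (-996 - 498*I*√61/5) - 1*1659 = (-996 - 498*I*√61/5) - 1659 = -2655 - 498*I*√61/5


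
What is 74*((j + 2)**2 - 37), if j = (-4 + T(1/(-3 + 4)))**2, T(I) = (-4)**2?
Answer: 1574646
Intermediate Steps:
T(I) = 16
j = 144 (j = (-4 + 16)**2 = 12**2 = 144)
74*((j + 2)**2 - 37) = 74*((144 + 2)**2 - 37) = 74*(146**2 - 37) = 74*(21316 - 37) = 74*21279 = 1574646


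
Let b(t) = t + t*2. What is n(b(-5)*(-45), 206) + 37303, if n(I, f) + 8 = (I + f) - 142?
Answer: 38034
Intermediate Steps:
b(t) = 3*t (b(t) = t + 2*t = 3*t)
n(I, f) = -150 + I + f (n(I, f) = -8 + ((I + f) - 142) = -8 + (-142 + I + f) = -150 + I + f)
n(b(-5)*(-45), 206) + 37303 = (-150 + (3*(-5))*(-45) + 206) + 37303 = (-150 - 15*(-45) + 206) + 37303 = (-150 + 675 + 206) + 37303 = 731 + 37303 = 38034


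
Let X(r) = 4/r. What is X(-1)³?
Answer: -64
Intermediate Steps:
X(-1)³ = (4/(-1))³ = (4*(-1))³ = (-4)³ = -64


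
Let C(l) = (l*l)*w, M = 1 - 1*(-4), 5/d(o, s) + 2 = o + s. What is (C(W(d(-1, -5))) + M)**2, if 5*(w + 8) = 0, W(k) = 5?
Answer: 38025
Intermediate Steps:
d(o, s) = 5/(-2 + o + s) (d(o, s) = 5/(-2 + (o + s)) = 5/(-2 + o + s))
w = -8 (w = -8 + (1/5)*0 = -8 + 0 = -8)
M = 5 (M = 1 + 4 = 5)
C(l) = -8*l**2 (C(l) = (l*l)*(-8) = l**2*(-8) = -8*l**2)
(C(W(d(-1, -5))) + M)**2 = (-8*5**2 + 5)**2 = (-8*25 + 5)**2 = (-200 + 5)**2 = (-195)**2 = 38025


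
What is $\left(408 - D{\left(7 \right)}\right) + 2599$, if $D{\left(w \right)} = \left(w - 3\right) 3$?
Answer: $2995$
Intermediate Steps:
$D{\left(w \right)} = -9 + 3 w$ ($D{\left(w \right)} = \left(-3 + w\right) 3 = -9 + 3 w$)
$\left(408 - D{\left(7 \right)}\right) + 2599 = \left(408 - \left(-9 + 3 \cdot 7\right)\right) + 2599 = \left(408 - \left(-9 + 21\right)\right) + 2599 = \left(408 - 12\right) + 2599 = 396 + 2599 = 2995$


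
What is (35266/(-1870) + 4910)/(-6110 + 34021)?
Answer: 415747/2372435 ≈ 0.17524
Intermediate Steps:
(35266/(-1870) + 4910)/(-6110 + 34021) = (35266*(-1/1870) + 4910)/27911 = (-1603/85 + 4910)*(1/27911) = (415747/85)*(1/27911) = 415747/2372435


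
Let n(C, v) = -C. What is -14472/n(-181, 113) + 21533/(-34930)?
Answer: -509404433/6322330 ≈ -80.572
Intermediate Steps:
-14472/n(-181, 113) + 21533/(-34930) = -14472/((-1*(-181))) + 21533/(-34930) = -14472/181 + 21533*(-1/34930) = -14472*1/181 - 21533/34930 = -14472/181 - 21533/34930 = -509404433/6322330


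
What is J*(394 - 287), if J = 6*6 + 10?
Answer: 4922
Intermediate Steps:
J = 46 (J = 36 + 10 = 46)
J*(394 - 287) = 46*(394 - 287) = 46*107 = 4922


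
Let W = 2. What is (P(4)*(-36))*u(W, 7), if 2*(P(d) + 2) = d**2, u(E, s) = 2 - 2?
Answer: 0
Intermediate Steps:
u(E, s) = 0
P(d) = -2 + d**2/2
(P(4)*(-36))*u(W, 7) = ((-2 + (1/2)*4**2)*(-36))*0 = ((-2 + (1/2)*16)*(-36))*0 = ((-2 + 8)*(-36))*0 = (6*(-36))*0 = -216*0 = 0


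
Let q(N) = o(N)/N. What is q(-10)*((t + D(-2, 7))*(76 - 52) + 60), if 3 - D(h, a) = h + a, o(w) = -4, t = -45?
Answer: -2136/5 ≈ -427.20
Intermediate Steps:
q(N) = -4/N
D(h, a) = 3 - a - h (D(h, a) = 3 - (h + a) = 3 - (a + h) = 3 + (-a - h) = 3 - a - h)
q(-10)*((t + D(-2, 7))*(76 - 52) + 60) = (-4/(-10))*((-45 + (3 - 1*7 - 1*(-2)))*(76 - 52) + 60) = (-4*(-1/10))*((-45 + (3 - 7 + 2))*24 + 60) = 2*((-45 - 2)*24 + 60)/5 = 2*(-47*24 + 60)/5 = 2*(-1128 + 60)/5 = (2/5)*(-1068) = -2136/5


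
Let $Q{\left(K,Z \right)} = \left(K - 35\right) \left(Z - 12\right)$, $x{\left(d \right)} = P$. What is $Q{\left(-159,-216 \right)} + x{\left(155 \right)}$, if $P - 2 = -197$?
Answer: $44037$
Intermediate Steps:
$P = -195$ ($P = 2 - 197 = -195$)
$x{\left(d \right)} = -195$
$Q{\left(K,Z \right)} = \left(-35 + K\right) \left(-12 + Z\right)$
$Q{\left(-159,-216 \right)} + x{\left(155 \right)} = \left(420 - -7560 - -1908 - -34344\right) - 195 = \left(420 + 7560 + 1908 + 34344\right) - 195 = 44232 - 195 = 44037$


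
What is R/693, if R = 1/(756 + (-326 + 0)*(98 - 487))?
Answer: 1/88406010 ≈ 1.1311e-8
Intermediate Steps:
R = 1/127570 (R = 1/(756 - 326*(-389)) = 1/(756 + 126814) = 1/127570 ≈ 7.8388e-6)
R/693 = (1/127570)/693 = (1/127570)*(1/693) = 1/88406010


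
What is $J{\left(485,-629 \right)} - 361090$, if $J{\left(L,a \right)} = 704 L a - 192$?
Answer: $-215127042$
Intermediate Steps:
$J{\left(L,a \right)} = -192 + 704 L a$ ($J{\left(L,a \right)} = 704 L a - 192 = -192 + 704 L a$)
$J{\left(485,-629 \right)} - 361090 = \left(-192 + 704 \cdot 485 \left(-629\right)\right) - 361090 = \left(-192 - 214765760\right) - 361090 = -214765952 - 361090 = -215127042$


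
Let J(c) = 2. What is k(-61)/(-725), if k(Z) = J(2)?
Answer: -2/725 ≈ -0.0027586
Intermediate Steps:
k(Z) = 2
k(-61)/(-725) = 2/(-725) = 2*(-1/725) = -2/725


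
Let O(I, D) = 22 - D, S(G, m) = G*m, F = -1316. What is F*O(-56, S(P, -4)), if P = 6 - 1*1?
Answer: -55272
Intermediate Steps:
P = 5 (P = 6 - 1 = 5)
F*O(-56, S(P, -4)) = -1316*(22 - 5*(-4)) = -1316*(22 - 1*(-20)) = -1316*(22 + 20) = -1316*42 = -55272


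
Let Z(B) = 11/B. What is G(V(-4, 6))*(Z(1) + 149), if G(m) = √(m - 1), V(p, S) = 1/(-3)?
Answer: 320*I*√3/3 ≈ 184.75*I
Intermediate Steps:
V(p, S) = -⅓
G(m) = √(-1 + m)
G(V(-4, 6))*(Z(1) + 149) = √(-1 - ⅓)*(11/1 + 149) = √(-4/3)*(11*1 + 149) = (2*I*√3/3)*(11 + 149) = (2*I*√3/3)*160 = 320*I*√3/3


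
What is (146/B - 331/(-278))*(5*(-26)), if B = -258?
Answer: -1456325/17931 ≈ -81.218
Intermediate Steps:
(146/B - 331/(-278))*(5*(-26)) = (146/(-258) - 331/(-278))*(5*(-26)) = (146*(-1/258) - 331*(-1/278))*(-130) = (-73/129 + 331/278)*(-130) = (22405/35862)*(-130) = -1456325/17931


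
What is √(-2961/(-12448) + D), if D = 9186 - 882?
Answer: √80422757034/3112 ≈ 91.128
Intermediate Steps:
D = 8304
√(-2961/(-12448) + D) = √(-2961/(-12448) + 8304) = √(-2961*(-1/12448) + 8304) = √(2961/12448 + 8304) = √(103371153/12448) = √80422757034/3112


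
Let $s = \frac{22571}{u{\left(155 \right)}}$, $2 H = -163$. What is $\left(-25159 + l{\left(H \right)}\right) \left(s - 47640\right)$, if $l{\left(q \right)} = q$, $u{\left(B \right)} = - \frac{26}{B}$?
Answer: $\frac{239135816745}{52} \approx 4.5988 \cdot 10^{9}$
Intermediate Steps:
$H = - \frac{163}{2}$ ($H = \frac{1}{2} \left(-163\right) = - \frac{163}{2} \approx -81.5$)
$s = - \frac{3498505}{26}$ ($s = \frac{22571}{\left(-26\right) \frac{1}{155}} = \frac{22571}{- \frac{26}{155}} = 22571 \left(- \frac{155}{26}\right) = - \frac{3498505}{26} \approx -1.3456 \cdot 10^{5}$)
$\left(-25159 + l{\left(H \right)}\right) \left(s - 47640\right) = \left(-25159 - \frac{163}{2}\right) \left(- \frac{3498505}{26} - 47640\right) = \left(- \frac{50481}{2}\right) \left(- \frac{4737145}{26}\right) = \frac{239135816745}{52}$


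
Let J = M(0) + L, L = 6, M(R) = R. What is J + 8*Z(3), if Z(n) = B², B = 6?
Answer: 294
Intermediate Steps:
Z(n) = 36 (Z(n) = 6² = 36)
J = 6 (J = 0 + 6 = 6)
J + 8*Z(3) = 6 + 8*36 = 6 + 288 = 294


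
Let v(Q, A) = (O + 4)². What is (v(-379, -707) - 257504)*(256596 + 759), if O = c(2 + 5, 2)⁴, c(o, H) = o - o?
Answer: -66265824240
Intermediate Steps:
c(o, H) = 0
O = 0 (O = 0⁴ = 0)
v(Q, A) = 16 (v(Q, A) = (0 + 4)² = 4² = 16)
(v(-379, -707) - 257504)*(256596 + 759) = (16 - 257504)*(256596 + 759) = -257488*257355 = -66265824240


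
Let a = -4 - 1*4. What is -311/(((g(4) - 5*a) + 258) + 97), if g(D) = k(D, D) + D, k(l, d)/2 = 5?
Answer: -311/409 ≈ -0.76039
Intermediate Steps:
k(l, d) = 10 (k(l, d) = 2*5 = 10)
g(D) = 10 + D
a = -8 (a = -4 - 4 = -8)
-311/(((g(4) - 5*a) + 258) + 97) = -311/((((10 + 4) - 5*(-8)) + 258) + 97) = -311/(((14 + 40) + 258) + 97) = -311/((54 + 258) + 97) = -311/(312 + 97) = -311/409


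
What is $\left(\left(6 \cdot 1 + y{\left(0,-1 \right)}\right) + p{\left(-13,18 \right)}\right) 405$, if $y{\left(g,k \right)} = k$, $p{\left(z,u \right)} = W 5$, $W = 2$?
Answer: $6075$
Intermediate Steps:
$p{\left(z,u \right)} = 10$ ($p{\left(z,u \right)} = 2 \cdot 5 = 10$)
$\left(\left(6 \cdot 1 + y{\left(0,-1 \right)}\right) + p{\left(-13,18 \right)}\right) 405 = \left(\left(6 \cdot 1 - 1\right) + 10\right) 405 = \left(\left(6 - 1\right) + 10\right) 405 = \left(5 + 10\right) 405 = 15 \cdot 405 = 6075$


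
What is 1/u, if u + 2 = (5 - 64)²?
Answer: 1/3479 ≈ 0.00028744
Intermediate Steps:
u = 3479 (u = -2 + (5 - 64)² = -2 + (-59)² = -2 + 3481 = 3479)
1/u = 1/3479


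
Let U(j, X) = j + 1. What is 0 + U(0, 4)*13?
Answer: 13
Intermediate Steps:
U(j, X) = 1 + j
0 + U(0, 4)*13 = 0 + (1 + 0)*13 = 0 + 1*13 = 0 + 13 = 13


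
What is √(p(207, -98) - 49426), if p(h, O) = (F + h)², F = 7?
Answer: 11*I*√30 ≈ 60.25*I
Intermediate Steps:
p(h, O) = (7 + h)²
√(p(207, -98) - 49426) = √((7 + 207)² - 49426) = √(214² - 49426) = √(45796 - 49426) = √(-3630) = 11*I*√30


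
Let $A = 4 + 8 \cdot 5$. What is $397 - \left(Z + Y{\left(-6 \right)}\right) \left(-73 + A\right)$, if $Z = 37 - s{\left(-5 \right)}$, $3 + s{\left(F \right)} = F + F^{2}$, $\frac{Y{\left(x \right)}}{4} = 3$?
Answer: $1325$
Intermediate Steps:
$Y{\left(x \right)} = 12$ ($Y{\left(x \right)} = 4 \cdot 3 = 12$)
$A = 44$ ($A = 4 + 40 = 44$)
$s{\left(F \right)} = -3 + F + F^{2}$ ($s{\left(F \right)} = -3 + \left(F + F^{2}\right) = -3 + F + F^{2}$)
$Z = 20$ ($Z = 37 - \left(-3 - 5 + \left(-5\right)^{2}\right) = 37 - \left(-3 - 5 + 25\right) = 37 - 17 = 20$)
$397 - \left(Z + Y{\left(-6 \right)}\right) \left(-73 + A\right) = 397 - \left(20 + 12\right) \left(-73 + 44\right) = 397 - 32 \left(-29\right) = 397 - -928 = 397 + 928 = 1325$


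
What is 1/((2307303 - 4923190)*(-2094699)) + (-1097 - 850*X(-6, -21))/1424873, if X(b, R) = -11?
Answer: 45222279523931162/7807585737316382349 ≈ 0.0057921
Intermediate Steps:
1/((2307303 - 4923190)*(-2094699)) + (-1097 - 850*X(-6, -21))/1424873 = 1/((2307303 - 4923190)*(-2094699)) + (-1097 - 850*(-11))/1424873 = -1/2094699/(-2615887) + (-1097 + 9350)*(1/1424873) = -1/2615887*(-1/2094699) + 8253*(1/1424873) = 1/5479495883013 + 8253/1424873 = 45222279523931162/7807585737316382349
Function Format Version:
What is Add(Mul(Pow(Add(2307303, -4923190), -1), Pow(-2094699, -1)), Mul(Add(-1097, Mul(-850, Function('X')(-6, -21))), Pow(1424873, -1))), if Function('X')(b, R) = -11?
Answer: Rational(45222279523931162, 7807585737316382349) ≈ 0.0057921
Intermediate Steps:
Add(Mul(Pow(Add(2307303, -4923190), -1), Pow(-2094699, -1)), Mul(Add(-1097, Mul(-850, Function('X')(-6, -21))), Pow(1424873, -1))) = Add(Mul(Pow(Add(2307303, -4923190), -1), Pow(-2094699, -1)), Mul(Add(-1097, Mul(-850, -11)), Pow(1424873, -1))) = Add(Mul(Pow(-2615887, -1), Rational(-1, 2094699)), Mul(Add(-1097, 9350), Rational(1, 1424873))) = Add(Mul(Rational(-1, 2615887), Rational(-1, 2094699)), Mul(8253, Rational(1, 1424873))) = Add(Rational(1, 5479495883013), Rational(8253, 1424873)) = Rational(45222279523931162, 7807585737316382349)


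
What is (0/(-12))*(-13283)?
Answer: 0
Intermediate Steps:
(0/(-12))*(-13283) = (0*(-1/12))*(-13283) = 0*(-13283) = 0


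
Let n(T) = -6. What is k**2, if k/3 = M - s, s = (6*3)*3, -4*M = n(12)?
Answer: 99225/4 ≈ 24806.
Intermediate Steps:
M = 3/2 (M = -1/4*(-6) = 3/2 ≈ 1.5000)
s = 54 (s = 18*3 = 54)
k = -315/2 (k = 3*(3/2 - 1*54) = 3*(3/2 - 54) = 3*(-105/2) = -315/2 ≈ -157.50)
k**2 = (-315/2)**2 = 99225/4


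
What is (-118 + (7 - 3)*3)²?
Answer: 11236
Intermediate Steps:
(-118 + (7 - 3)*3)² = (-118 + 4*3)² = (-118 + 12)² = (-106)² = 11236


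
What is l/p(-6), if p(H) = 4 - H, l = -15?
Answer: -3/2 ≈ -1.5000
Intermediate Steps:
l/p(-6) = -15/(4 - 1*(-6)) = -15/(4 + 6) = -15/10 = -15*⅒ = -3/2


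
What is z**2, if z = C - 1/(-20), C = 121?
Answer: 5861241/400 ≈ 14653.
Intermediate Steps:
z = 2421/20 (z = 121 - 1/(-20) = 121 - 1*(-1/20) = 121 + 1/20 = 2421/20 ≈ 121.05)
z**2 = (2421/20)**2 = 5861241/400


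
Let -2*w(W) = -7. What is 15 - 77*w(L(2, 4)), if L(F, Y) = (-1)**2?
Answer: -509/2 ≈ -254.50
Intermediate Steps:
L(F, Y) = 1
w(W) = 7/2 (w(W) = -1/2*(-7) = 7/2)
15 - 77*w(L(2, 4)) = 15 - 77*7/2 = 15 - 539/2 = -509/2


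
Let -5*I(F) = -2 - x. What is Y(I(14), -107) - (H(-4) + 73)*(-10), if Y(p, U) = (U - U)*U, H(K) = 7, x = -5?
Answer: 800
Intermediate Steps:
I(F) = -3/5 (I(F) = -(-2 - 1*(-5))/5 = -(-2 + 5)/5 = -1/5*3 = -3/5)
Y(p, U) = 0 (Y(p, U) = 0*U = 0)
Y(I(14), -107) - (H(-4) + 73)*(-10) = 0 - (7 + 73)*(-10) = 0 - 80*(-10) = 0 - 1*(-800) = 0 + 800 = 800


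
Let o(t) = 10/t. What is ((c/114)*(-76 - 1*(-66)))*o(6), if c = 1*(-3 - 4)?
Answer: 175/171 ≈ 1.0234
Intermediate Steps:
c = -7 (c = 1*(-7) = -7)
((c/114)*(-76 - 1*(-66)))*o(6) = ((-7/114)*(-76 - 1*(-66)))*(10/6) = ((-7*1/114)*(-76 + 66))*(10*(⅙)) = -7/114*(-10)*(5/3) = (35/57)*(5/3) = 175/171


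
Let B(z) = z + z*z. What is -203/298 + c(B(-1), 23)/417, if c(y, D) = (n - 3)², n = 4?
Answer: -84353/124266 ≈ -0.67881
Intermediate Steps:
B(z) = z + z²
c(y, D) = 1 (c(y, D) = (4 - 3)² = 1² = 1)
-203/298 + c(B(-1), 23)/417 = -203/298 + 1/417 = -84353/124266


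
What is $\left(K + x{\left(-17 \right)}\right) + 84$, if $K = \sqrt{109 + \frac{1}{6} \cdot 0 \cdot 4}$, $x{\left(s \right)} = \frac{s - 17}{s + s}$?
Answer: $85 + \sqrt{109} \approx 95.44$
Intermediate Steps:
$x{\left(s \right)} = \frac{-17 + s}{2 s}$
$K = \sqrt{109}$ ($K = \sqrt{109 + \frac{1}{6} \cdot 0 \cdot 4} = \sqrt{109 + 0 \cdot 4} = \sqrt{109 + 0} = \sqrt{109} \approx 10.44$)
$\left(K + x{\left(-17 \right)}\right) + 84 = \left(\sqrt{109} + \frac{-17 - 17}{2 \left(-17\right)}\right) + 84 = \left(\sqrt{109} + \frac{1}{2} \left(- \frac{1}{17}\right) \left(-34\right)\right) + 84 = \left(\sqrt{109} + 1\right) + 84 = \left(1 + \sqrt{109}\right) + 84 = 85 + \sqrt{109}$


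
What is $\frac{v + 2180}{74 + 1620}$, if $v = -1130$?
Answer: $\frac{75}{121} \approx 0.61983$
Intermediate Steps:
$\frac{v + 2180}{74 + 1620} = \frac{-1130 + 2180}{74 + 1620} = \frac{1050}{1694} = 1050 \cdot \frac{1}{1694} = \frac{75}{121}$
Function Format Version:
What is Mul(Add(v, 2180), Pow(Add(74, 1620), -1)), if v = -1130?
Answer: Rational(75, 121) ≈ 0.61983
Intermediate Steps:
Mul(Add(v, 2180), Pow(Add(74, 1620), -1)) = Mul(Add(-1130, 2180), Pow(Add(74, 1620), -1)) = Mul(1050, Pow(1694, -1)) = Mul(1050, Rational(1, 1694)) = Rational(75, 121)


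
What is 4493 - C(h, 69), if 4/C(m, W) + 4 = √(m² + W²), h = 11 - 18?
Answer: 10769713/2397 - 2*√4810/2397 ≈ 4492.9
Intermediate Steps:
h = -7
C(m, W) = 4/(-4 + √(W² + m²)) (C(m, W) = 4/(-4 + √(m² + W²)) = 4/(-4 + √(W² + m²)))
4493 - C(h, 69) = 4493 - 4/(-4 + √(69² + (-7)²)) = 4493 - 4/(-4 + √(4761 + 49)) = 4493 - 4/(-4 + √4810)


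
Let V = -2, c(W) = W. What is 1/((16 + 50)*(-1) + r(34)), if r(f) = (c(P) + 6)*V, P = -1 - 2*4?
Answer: -1/60 ≈ -0.016667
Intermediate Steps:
P = -9 (P = -1 - 8 = -9)
r(f) = 6 (r(f) = (-9 + 6)*(-2) = -3*(-2) = 6)
1/((16 + 50)*(-1) + r(34)) = 1/((16 + 50)*(-1) + 6) = 1/(66*(-1) + 6) = 1/(-66 + 6) = 1/(-60) = -1/60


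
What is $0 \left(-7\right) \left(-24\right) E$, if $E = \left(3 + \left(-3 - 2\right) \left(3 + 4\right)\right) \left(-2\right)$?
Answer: $0$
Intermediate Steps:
$E = 64$ ($E = \left(3 - 35\right) \left(-2\right) = \left(-32\right) \left(-2\right) = 64$)
$0 \left(-7\right) \left(-24\right) E = 0 \left(-7\right) \left(-24\right) 64 = 0 \left(-24\right) 64 = 0 \cdot 64 = 0$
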